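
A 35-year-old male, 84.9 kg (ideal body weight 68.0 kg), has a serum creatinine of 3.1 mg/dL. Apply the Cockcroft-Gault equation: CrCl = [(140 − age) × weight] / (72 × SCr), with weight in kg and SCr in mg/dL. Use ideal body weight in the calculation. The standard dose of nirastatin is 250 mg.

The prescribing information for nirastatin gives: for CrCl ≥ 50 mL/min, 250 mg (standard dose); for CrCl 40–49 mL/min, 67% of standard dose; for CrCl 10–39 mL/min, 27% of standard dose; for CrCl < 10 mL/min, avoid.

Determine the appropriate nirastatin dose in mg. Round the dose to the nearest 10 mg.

CrCl = (140 − 35) × 68 / (72 × 3.1) = 7140.0 / 223.20 ≈ 32.0 mL/min
CrCl ≈ 32 mL/min → bracket 10–39 mL/min.
27% of 250 mg = 67.5 mg → 70 mg

70 mg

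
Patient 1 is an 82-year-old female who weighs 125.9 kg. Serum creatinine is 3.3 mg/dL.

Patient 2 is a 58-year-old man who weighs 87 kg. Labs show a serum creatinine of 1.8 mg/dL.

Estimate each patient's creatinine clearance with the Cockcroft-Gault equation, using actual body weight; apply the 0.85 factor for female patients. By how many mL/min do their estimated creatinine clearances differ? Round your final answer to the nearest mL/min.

Patient 1: CrCl = (140 − 82) × 125.9 / (72 × 3.3) × 0.85 = 7302.2 / 237.60 × 0.85 ≈ 26.1 mL/min
Patient 2: CrCl = (140 − 58) × 87 / (72 × 1.8) = 7134.0 / 129.60 ≈ 55.0 mL/min
|26.1 − 55.0| = 28.9 mL/min

29 mL/min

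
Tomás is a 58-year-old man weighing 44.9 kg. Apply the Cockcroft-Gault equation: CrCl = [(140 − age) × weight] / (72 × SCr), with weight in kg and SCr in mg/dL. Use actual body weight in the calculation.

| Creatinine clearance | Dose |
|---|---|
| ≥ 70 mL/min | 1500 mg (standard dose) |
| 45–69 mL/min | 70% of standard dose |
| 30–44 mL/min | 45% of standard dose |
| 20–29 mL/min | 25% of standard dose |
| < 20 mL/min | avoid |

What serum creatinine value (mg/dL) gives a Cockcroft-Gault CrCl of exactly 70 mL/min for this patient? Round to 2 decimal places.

0.73 mg/dL

Standard dose requires CrCl ≥ 70 mL/min.
Set (140 − 58) × 44.9 / (72 × SCr) = 70
SCr = (140 − 58) × 44.9 / (72 × 70) = 0.731 mg/dL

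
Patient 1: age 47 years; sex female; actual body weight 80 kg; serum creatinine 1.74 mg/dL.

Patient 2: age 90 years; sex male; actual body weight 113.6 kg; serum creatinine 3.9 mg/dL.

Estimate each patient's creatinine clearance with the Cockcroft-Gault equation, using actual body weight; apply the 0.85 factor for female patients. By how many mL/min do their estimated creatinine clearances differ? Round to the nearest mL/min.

30 mL/min

Patient 1: CrCl = (140 − 47) × 80 / (72 × 1.74) × 0.85 = 7440.0 / 125.28 × 0.85 ≈ 50.5 mL/min
Patient 2: CrCl = (140 − 90) × 113.6 / (72 × 3.9) = 5680.0 / 280.80 ≈ 20.2 mL/min
|50.5 − 20.2| = 30.3 mL/min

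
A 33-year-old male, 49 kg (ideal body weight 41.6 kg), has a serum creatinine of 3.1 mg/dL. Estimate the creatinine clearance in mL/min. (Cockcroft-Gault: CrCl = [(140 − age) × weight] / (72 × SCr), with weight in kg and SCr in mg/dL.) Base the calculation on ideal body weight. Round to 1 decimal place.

CrCl = (140 − 33) × 41.6 / (72 × 3.1) = 4451.2 / 223.20 ≈ 19.9 mL/min

19.9 mL/min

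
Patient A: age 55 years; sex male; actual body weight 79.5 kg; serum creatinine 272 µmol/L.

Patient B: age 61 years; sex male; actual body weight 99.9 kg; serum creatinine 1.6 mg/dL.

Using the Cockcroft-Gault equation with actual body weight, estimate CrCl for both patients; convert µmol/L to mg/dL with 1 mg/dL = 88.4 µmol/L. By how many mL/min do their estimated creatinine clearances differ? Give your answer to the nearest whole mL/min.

38 mL/min

Patient A: SCr = 272 / 88.4 = 3.077 mg/dL
Patient A: CrCl = (140 − 55) × 79.5 / (72 × 3.077) = 6757.5 / 221.54 ≈ 30.5 mL/min
Patient B: CrCl = (140 − 61) × 99.9 / (72 × 1.6) = 7892.1 / 115.20 ≈ 68.5 mL/min
|30.5 − 68.5| = 38.0 mL/min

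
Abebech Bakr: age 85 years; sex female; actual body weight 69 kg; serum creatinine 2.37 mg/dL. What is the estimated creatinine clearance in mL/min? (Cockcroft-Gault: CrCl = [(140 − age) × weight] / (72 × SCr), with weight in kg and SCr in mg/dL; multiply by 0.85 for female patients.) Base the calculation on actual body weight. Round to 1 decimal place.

18.9 mL/min

CrCl = (140 − 85) × 69 / (72 × 2.37) × 0.85 = 3795.0 / 170.64 × 0.85 ≈ 18.9 mL/min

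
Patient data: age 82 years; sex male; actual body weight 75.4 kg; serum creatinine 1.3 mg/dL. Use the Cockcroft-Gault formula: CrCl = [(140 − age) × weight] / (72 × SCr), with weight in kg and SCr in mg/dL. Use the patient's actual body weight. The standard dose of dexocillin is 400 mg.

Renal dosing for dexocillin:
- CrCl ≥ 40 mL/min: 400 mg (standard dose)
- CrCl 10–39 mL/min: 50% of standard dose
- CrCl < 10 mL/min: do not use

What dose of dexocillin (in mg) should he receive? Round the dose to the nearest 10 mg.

400 mg

CrCl = (140 − 82) × 75.4 / (72 × 1.3) = 4373.2 / 93.60 ≈ 46.7 mL/min
CrCl ≈ 47 mL/min → bracket ≥ 40 mL/min.
100% of 400 mg = 400 mg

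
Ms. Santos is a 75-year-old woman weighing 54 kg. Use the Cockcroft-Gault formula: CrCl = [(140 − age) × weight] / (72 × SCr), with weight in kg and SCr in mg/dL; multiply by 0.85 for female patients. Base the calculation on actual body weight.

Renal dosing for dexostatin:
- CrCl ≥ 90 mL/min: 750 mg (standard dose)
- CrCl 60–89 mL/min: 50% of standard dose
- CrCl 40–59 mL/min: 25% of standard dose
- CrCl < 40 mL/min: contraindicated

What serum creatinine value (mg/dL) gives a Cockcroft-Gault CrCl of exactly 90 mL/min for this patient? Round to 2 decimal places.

0.46 mg/dL

Standard dose requires CrCl ≥ 90 mL/min.
Set (140 − 75) × 54 × 0.85 / (72 × SCr) = 90
SCr = (140 − 75) × 54 × 0.85 / (72 × 90) = 0.460 mg/dL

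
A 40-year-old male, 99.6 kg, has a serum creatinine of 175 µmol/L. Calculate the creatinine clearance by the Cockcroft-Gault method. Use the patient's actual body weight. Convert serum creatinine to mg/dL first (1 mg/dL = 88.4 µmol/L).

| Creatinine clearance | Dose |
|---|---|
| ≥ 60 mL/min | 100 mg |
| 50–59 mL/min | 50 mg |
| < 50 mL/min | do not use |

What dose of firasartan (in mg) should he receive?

100 mg

SCr = 175 / 88.4 = 1.98 mg/dL
CrCl = (140 − 40) × 99.6 / (72 × 1.98) = 9960.0 / 142.56 ≈ 69.9 mL/min
CrCl ≈ 70 mL/min → bracket ≥ 60 mL/min.
Dose for this bracket: 100 mg.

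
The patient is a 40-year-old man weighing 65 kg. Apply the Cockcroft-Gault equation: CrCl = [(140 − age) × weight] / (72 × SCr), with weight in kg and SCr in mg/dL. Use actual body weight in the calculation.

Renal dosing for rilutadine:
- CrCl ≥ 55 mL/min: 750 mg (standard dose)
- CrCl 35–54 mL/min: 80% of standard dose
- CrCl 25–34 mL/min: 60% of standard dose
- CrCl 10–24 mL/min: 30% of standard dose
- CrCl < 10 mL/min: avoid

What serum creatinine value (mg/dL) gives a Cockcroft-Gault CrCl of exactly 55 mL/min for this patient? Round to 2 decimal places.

1.64 mg/dL

Standard dose requires CrCl ≥ 55 mL/min.
Set (140 − 40) × 65 / (72 × SCr) = 55
SCr = (140 − 40) × 65 / (72 × 55) = 1.641 mg/dL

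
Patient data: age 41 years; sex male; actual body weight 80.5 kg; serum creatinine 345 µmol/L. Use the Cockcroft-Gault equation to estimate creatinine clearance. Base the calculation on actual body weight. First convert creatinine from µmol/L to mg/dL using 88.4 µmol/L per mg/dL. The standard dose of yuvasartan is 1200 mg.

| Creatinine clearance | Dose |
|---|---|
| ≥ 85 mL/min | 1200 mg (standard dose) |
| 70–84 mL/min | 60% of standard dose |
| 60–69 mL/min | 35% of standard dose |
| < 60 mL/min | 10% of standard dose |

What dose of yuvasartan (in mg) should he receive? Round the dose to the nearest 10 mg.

SCr = 345 / 88.4 = 3.903 mg/dL
CrCl = (140 − 41) × 80.5 / (72 × 3.903) = 7969.5 / 281.02 ≈ 28.4 mL/min
CrCl ≈ 28 mL/min → bracket < 60 mL/min.
10% of 1200 mg = 120 mg

120 mg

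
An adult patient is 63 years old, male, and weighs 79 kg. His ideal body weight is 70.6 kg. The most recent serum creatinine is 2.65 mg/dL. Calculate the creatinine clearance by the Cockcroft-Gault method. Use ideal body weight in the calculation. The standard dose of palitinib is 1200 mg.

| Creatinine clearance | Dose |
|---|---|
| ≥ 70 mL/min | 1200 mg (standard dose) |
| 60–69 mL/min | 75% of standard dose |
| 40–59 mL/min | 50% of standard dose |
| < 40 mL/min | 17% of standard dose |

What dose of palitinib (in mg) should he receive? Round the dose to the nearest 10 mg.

200 mg

CrCl = (140 − 63) × 70.6 / (72 × 2.65) = 5436.2 / 190.80 ≈ 28.5 mL/min
CrCl ≈ 28 mL/min → bracket < 40 mL/min.
17% of 1200 mg = 204 mg → 200 mg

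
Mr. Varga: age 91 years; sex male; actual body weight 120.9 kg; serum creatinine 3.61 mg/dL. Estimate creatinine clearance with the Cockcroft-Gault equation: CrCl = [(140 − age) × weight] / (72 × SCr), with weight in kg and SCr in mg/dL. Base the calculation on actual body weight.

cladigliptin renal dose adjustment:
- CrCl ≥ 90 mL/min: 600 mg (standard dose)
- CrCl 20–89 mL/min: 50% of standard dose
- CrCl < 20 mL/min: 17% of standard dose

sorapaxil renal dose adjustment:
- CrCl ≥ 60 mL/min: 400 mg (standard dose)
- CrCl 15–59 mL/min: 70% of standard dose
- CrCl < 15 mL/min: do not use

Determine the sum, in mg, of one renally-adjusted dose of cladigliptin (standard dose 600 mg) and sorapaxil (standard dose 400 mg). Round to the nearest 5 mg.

CrCl = (140 − 91) × 120.9 / (72 × 3.61) = 5924.1 / 259.92 ≈ 22.8 mL/min
CrCl ≈ 23 mL/min.
cladigliptin: 20–89 mL/min → 50% of 600 mg = 300 mg.
sorapaxil: 15–59 mL/min → 70% of 400 mg = 280 mg.
Total = 300 + 280 = 580 mg.

580 mg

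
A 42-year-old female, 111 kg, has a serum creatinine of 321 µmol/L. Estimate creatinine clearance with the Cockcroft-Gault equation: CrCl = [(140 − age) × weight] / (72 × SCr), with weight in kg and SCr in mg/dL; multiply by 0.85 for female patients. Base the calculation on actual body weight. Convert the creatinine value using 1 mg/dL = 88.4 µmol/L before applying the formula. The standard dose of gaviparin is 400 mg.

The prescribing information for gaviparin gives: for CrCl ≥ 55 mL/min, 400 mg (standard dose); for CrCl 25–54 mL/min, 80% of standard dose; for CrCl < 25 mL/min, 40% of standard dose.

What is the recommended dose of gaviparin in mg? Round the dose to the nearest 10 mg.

320 mg

SCr = 321 / 88.4 = 3.631 mg/dL
CrCl = (140 − 42) × 111 / (72 × 3.631) × 0.85 = 10878.0 / 261.43 × 0.85 ≈ 35.4 mL/min
CrCl ≈ 35 mL/min → bracket 25–54 mL/min.
80% of 400 mg = 320 mg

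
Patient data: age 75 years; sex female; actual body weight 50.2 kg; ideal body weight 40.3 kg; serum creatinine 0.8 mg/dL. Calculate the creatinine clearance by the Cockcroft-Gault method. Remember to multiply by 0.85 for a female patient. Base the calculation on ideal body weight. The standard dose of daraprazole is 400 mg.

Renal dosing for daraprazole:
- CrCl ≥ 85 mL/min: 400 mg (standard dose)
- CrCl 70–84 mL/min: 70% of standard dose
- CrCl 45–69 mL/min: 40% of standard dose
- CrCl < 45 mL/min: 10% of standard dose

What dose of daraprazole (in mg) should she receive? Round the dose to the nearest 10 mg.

CrCl = (140 − 75) × 40.3 / (72 × 0.8) × 0.85 = 2619.5 / 57.60 × 0.85 ≈ 38.7 mL/min
CrCl ≈ 39 mL/min → bracket < 45 mL/min.
10% of 400 mg = 40 mg

40 mg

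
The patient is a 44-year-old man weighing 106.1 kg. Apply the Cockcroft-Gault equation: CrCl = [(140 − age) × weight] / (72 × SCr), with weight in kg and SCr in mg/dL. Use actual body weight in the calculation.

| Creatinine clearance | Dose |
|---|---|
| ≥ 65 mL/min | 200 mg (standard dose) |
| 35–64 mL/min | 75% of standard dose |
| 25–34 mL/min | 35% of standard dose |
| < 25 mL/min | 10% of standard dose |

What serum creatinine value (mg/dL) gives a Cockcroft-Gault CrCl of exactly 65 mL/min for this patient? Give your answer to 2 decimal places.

2.18 mg/dL

Standard dose requires CrCl ≥ 65 mL/min.
Set (140 − 44) × 106.1 / (72 × SCr) = 65
SCr = (140 − 44) × 106.1 / (72 × 65) = 2.176 mg/dL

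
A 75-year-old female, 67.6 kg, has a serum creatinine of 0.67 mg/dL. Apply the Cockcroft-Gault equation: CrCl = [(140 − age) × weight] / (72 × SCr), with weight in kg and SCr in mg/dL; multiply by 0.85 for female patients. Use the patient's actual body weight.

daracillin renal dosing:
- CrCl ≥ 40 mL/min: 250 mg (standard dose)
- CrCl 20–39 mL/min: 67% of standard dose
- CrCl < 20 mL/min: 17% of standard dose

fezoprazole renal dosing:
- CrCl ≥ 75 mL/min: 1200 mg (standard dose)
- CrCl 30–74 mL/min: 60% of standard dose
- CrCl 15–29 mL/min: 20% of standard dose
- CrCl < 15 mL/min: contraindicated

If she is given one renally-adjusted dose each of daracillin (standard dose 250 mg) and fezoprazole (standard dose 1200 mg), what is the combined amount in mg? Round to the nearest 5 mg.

CrCl = (140 − 75) × 67.6 / (72 × 0.67) × 0.85 = 4394.0 / 48.24 × 0.85 ≈ 77.4 mL/min
CrCl ≈ 77 mL/min.
daracillin: ≥ 40 mL/min → 100% of 250 mg = 250 mg.
fezoprazole: ≥ 75 mL/min → 100% of 1200 mg = 1200 mg.
Total = 250 + 1200 = 1450 mg.

1450 mg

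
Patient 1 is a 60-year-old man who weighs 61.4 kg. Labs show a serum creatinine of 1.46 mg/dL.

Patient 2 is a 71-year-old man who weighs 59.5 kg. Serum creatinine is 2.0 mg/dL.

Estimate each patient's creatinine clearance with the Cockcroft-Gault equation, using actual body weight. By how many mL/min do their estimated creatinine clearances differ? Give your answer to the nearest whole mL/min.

Patient 1: CrCl = (140 − 60) × 61.4 / (72 × 1.46) = 4912.0 / 105.12 ≈ 46.7 mL/min
Patient 2: CrCl = (140 − 71) × 59.5 / (72 × 2) = 4105.5 / 144.00 ≈ 28.5 mL/min
|46.7 − 28.5| = 18.2 mL/min

18 mL/min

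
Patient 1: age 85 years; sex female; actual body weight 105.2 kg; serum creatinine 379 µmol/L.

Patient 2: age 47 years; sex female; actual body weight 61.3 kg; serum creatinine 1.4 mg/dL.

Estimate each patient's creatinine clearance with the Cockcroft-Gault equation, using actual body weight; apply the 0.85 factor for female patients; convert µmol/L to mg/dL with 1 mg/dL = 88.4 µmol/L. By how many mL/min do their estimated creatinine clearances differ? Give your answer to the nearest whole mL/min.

32 mL/min

Patient 1: SCr = 379 / 88.4 = 4.287 mg/dL
Patient 1: CrCl = (140 − 85) × 105.2 / (72 × 4.287) × 0.85 = 5786.0 / 308.66 × 0.85 ≈ 15.9 mL/min
Patient 2: CrCl = (140 − 47) × 61.3 / (72 × 1.4) × 0.85 = 5700.9 / 100.80 × 0.85 ≈ 48.1 mL/min
|15.9 − 48.1| = 32.2 mL/min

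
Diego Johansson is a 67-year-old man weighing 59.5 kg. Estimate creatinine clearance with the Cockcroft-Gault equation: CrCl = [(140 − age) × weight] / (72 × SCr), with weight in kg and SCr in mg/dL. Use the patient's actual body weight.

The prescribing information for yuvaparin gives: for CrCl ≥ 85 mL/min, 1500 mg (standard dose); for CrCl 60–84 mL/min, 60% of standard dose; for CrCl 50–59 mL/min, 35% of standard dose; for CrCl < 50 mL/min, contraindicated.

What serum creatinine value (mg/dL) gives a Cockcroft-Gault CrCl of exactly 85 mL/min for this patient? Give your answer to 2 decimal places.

0.71 mg/dL

Standard dose requires CrCl ≥ 85 mL/min.
Set (140 − 67) × 59.5 / (72 × SCr) = 85
SCr = (140 − 67) × 59.5 / (72 × 85) = 0.710 mg/dL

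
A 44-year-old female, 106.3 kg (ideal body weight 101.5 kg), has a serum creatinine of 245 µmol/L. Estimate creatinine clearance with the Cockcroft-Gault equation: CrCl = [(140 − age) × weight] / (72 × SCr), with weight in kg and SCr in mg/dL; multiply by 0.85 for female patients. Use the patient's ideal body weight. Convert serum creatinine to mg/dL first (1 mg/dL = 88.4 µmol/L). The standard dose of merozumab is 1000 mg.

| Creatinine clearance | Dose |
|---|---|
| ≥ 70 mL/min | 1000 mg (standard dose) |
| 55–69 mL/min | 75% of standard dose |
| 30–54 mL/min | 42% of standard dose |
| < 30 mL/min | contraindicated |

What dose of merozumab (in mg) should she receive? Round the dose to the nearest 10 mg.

420 mg

SCr = 245 / 88.4 = 2.771 mg/dL
CrCl = (140 − 44) × 101.5 / (72 × 2.771) × 0.85 = 9744.0 / 199.51 × 0.85 ≈ 41.5 mL/min
CrCl ≈ 42 mL/min → bracket 30–54 mL/min.
42% of 1000 mg = 420 mg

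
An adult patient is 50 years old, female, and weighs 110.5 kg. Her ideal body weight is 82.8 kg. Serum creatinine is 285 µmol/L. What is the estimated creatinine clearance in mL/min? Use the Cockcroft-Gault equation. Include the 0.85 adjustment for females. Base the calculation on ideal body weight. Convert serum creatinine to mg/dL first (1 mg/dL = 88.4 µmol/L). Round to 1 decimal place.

SCr = 285 / 88.4 = 3.224 mg/dL
CrCl = (140 − 50) × 82.8 / (72 × 3.224) × 0.85 = 7452.0 / 232.13 × 0.85 ≈ 27.3 mL/min

27.3 mL/min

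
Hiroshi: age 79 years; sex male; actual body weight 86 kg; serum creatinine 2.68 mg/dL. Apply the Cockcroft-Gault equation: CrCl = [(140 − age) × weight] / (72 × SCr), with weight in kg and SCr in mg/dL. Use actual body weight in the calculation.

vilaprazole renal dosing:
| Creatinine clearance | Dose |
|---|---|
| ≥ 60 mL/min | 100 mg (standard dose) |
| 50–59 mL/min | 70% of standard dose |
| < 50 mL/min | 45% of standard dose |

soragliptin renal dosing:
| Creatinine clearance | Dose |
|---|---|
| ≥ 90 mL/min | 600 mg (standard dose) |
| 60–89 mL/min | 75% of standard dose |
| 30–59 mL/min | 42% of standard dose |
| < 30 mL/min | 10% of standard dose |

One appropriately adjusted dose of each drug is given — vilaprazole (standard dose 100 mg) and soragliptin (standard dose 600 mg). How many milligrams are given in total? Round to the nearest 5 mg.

105 mg

CrCl = (140 − 79) × 86 / (72 × 2.68) = 5246.0 / 192.96 ≈ 27.2 mL/min
CrCl ≈ 27 mL/min.
vilaprazole: < 50 mL/min → 45% of 100 mg = 45 mg.
soragliptin: < 30 mL/min → 10% of 600 mg = 60 mg.
Total = 45 + 60 = 105 mg.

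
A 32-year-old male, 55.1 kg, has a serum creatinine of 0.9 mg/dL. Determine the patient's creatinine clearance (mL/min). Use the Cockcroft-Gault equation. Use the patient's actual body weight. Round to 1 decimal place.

91.8 mL/min

CrCl = (140 − 32) × 55.1 / (72 × 0.9) = 5950.8 / 64.80 ≈ 91.8 mL/min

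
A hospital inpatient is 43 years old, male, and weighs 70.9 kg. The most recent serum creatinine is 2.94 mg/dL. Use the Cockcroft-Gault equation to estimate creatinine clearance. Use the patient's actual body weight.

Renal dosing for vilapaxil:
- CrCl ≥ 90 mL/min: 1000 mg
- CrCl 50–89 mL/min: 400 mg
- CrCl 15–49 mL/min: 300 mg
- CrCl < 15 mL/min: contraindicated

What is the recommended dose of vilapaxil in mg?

CrCl = (140 − 43) × 70.9 / (72 × 2.94) = 6877.3 / 211.68 ≈ 32.5 mL/min
CrCl ≈ 32 mL/min → bracket 15–49 mL/min.
Dose for this bracket: 300 mg.

300 mg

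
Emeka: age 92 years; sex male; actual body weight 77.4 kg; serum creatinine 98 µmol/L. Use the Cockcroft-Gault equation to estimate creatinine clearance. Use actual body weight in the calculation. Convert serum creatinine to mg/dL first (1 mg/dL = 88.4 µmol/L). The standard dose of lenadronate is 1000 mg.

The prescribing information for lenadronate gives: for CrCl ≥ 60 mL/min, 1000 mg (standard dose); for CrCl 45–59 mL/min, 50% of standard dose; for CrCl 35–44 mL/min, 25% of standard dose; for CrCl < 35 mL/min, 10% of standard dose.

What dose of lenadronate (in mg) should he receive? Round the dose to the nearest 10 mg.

SCr = 98 / 88.4 = 1.109 mg/dL
CrCl = (140 − 92) × 77.4 / (72 × 1.109) = 3715.2 / 79.85 ≈ 46.5 mL/min
CrCl ≈ 47 mL/min → bracket 45–59 mL/min.
50% of 1000 mg = 500 mg

500 mg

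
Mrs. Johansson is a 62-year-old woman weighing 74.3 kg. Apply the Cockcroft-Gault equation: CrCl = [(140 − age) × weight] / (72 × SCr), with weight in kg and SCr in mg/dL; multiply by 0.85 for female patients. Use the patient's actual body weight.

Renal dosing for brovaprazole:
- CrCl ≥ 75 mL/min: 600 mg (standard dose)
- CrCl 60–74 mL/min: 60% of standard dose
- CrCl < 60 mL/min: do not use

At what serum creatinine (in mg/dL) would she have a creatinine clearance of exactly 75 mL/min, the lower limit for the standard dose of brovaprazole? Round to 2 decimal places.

0.91 mg/dL

Standard dose requires CrCl ≥ 75 mL/min.
Set (140 − 62) × 74.3 × 0.85 / (72 × SCr) = 75
SCr = (140 − 62) × 74.3 × 0.85 / (72 × 75) = 0.912 mg/dL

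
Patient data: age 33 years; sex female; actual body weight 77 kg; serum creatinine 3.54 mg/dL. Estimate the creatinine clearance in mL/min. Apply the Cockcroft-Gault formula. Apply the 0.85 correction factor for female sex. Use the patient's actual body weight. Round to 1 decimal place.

27.5 mL/min

CrCl = (140 − 33) × 77 / (72 × 3.54) × 0.85 = 8239.0 / 254.88 × 0.85 ≈ 27.5 mL/min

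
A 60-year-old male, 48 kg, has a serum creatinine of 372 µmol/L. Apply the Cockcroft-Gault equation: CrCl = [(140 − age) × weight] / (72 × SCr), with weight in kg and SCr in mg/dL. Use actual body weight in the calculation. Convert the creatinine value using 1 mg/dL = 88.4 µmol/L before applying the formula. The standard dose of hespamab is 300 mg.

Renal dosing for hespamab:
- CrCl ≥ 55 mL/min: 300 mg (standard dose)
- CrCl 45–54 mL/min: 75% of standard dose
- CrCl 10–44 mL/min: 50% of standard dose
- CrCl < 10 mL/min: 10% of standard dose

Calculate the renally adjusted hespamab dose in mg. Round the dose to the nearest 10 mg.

150 mg

SCr = 372 / 88.4 = 4.208 mg/dL
CrCl = (140 − 60) × 48 / (72 × 4.208) = 3840.0 / 302.98 ≈ 12.7 mL/min
CrCl ≈ 13 mL/min → bracket 10–44 mL/min.
50% of 300 mg = 150 mg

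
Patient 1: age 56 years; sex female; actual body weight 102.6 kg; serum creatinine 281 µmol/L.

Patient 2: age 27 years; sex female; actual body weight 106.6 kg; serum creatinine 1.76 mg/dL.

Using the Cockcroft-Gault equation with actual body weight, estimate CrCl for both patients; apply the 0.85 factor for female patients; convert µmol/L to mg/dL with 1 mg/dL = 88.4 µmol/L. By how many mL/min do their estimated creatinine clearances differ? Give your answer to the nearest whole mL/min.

49 mL/min

Patient 1: SCr = 281 / 88.4 = 3.179 mg/dL
Patient 1: CrCl = (140 − 56) × 102.6 / (72 × 3.179) × 0.85 = 8618.4 / 228.89 × 0.85 ≈ 32.0 mL/min
Patient 2: CrCl = (140 − 27) × 106.6 / (72 × 1.76) × 0.85 = 12045.8 / 126.72 × 0.85 ≈ 80.8 mL/min
|32.0 − 80.8| = 48.8 mL/min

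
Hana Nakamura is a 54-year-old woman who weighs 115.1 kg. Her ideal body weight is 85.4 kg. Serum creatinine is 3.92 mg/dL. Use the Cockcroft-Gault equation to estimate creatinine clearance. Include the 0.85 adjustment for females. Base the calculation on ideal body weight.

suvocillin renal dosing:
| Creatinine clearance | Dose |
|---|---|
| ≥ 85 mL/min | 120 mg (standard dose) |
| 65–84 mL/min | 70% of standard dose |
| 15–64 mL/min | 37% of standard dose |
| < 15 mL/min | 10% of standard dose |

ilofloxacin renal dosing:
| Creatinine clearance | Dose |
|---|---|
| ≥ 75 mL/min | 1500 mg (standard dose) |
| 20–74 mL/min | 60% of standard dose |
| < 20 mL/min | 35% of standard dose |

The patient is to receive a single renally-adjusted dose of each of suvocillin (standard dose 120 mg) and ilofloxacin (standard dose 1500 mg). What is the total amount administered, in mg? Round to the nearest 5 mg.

CrCl = (140 − 54) × 85.4 / (72 × 3.92) × 0.85 = 7344.4 / 282.24 × 0.85 ≈ 22.1 mL/min
CrCl ≈ 22 mL/min.
suvocillin: 15–64 mL/min → 37% of 120 mg = 44.4 mg.
ilofloxacin: 20–74 mL/min → 60% of 1500 mg = 900 mg.
Total = 44.4 + 900 = 944.4 mg.

945 mg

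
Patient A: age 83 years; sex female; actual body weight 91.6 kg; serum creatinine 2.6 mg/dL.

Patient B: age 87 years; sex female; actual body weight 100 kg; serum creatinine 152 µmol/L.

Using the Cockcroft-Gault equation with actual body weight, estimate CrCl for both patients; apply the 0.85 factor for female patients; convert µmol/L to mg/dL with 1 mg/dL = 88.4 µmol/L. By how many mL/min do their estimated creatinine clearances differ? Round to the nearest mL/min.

Patient A: CrCl = (140 − 83) × 91.6 / (72 × 2.6) × 0.85 = 5221.2 / 187.20 × 0.85 ≈ 23.7 mL/min
Patient B: SCr = 152 / 88.4 = 1.719 mg/dL
Patient B: CrCl = (140 − 87) × 100 / (72 × 1.719) × 0.85 = 5300.0 / 123.77 × 0.85 ≈ 36.4 mL/min
|23.7 − 36.4| = 12.7 mL/min

13 mL/min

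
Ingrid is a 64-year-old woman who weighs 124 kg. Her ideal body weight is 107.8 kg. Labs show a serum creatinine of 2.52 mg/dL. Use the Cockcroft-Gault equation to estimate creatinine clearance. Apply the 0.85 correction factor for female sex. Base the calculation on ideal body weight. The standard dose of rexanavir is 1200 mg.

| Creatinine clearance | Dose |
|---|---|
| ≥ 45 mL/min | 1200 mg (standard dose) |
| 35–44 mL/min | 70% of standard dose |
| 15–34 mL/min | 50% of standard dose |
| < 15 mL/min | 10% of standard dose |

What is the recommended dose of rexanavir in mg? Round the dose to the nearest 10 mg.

CrCl = (140 − 64) × 107.8 / (72 × 2.52) × 0.85 = 8192.8 / 181.44 × 0.85 ≈ 38.4 mL/min
CrCl ≈ 38 mL/min → bracket 35–44 mL/min.
70% of 1200 mg = 840 mg

840 mg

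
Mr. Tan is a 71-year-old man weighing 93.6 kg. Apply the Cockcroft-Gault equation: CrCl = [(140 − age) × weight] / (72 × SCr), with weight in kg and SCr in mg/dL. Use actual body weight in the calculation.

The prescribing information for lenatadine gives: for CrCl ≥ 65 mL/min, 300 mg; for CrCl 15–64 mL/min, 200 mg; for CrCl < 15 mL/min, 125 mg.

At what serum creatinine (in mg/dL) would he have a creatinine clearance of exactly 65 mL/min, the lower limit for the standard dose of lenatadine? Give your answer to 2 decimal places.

Standard dose requires CrCl ≥ 65 mL/min.
Set (140 − 71) × 93.6 / (72 × SCr) = 65
SCr = (140 − 71) × 93.6 / (72 × 65) = 1.380 mg/dL

1.38 mg/dL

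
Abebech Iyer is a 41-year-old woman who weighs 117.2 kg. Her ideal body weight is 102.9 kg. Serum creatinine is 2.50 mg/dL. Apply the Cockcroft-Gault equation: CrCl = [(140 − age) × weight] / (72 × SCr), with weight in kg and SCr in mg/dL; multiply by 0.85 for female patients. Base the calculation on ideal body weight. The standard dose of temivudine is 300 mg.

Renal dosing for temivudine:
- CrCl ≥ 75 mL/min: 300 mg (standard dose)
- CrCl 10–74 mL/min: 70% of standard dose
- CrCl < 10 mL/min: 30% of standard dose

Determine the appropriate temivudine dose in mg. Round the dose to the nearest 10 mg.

210 mg

CrCl = (140 − 41) × 102.9 / (72 × 2.5) × 0.85 = 10187.1 / 180.00 × 0.85 ≈ 48.1 mL/min
CrCl ≈ 48 mL/min → bracket 10–74 mL/min.
70% of 300 mg = 210 mg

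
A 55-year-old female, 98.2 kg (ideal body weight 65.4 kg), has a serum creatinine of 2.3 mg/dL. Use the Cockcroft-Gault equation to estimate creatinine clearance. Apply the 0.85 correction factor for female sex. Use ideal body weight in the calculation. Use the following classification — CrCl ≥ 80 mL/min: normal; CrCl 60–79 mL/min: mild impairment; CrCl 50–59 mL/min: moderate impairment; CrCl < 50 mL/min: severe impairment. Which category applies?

severe impairment

CrCl = (140 − 55) × 65.4 / (72 × 2.3) × 0.85 = 5559.0 / 165.60 × 0.85 ≈ 28.5 mL/min
29 mL/min falls in the 'severe impairment' range.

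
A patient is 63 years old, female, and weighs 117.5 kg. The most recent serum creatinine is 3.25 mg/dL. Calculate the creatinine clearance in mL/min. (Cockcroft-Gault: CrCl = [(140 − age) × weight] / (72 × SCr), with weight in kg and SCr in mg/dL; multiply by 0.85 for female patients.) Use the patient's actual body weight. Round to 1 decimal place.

32.9 mL/min

CrCl = (140 − 63) × 117.5 / (72 × 3.25) × 0.85 = 9047.5 / 234.00 × 0.85 ≈ 32.9 mL/min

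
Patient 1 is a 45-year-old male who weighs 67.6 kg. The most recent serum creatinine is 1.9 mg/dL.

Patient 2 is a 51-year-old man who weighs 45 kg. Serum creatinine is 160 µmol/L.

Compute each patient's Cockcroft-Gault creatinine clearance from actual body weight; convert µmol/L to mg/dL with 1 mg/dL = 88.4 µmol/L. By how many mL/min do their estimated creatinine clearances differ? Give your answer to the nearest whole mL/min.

Patient 1: CrCl = (140 − 45) × 67.6 / (72 × 1.9) = 6422.0 / 136.80 ≈ 46.9 mL/min
Patient 2: SCr = 160 / 88.4 = 1.81 mg/dL
Patient 2: CrCl = (140 − 51) × 45 / (72 × 1.81) = 4005.0 / 130.32 ≈ 30.7 mL/min
|46.9 − 30.7| = 16.2 mL/min

16 mL/min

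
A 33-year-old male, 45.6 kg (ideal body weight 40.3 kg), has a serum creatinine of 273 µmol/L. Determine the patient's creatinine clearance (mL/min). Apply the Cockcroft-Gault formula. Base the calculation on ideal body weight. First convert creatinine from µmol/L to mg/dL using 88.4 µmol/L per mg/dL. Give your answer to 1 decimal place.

19.4 mL/min

SCr = 273 / 88.4 = 3.088 mg/dL
CrCl = (140 − 33) × 40.3 / (72 × 3.088) = 4312.1 / 222.34 ≈ 19.4 mL/min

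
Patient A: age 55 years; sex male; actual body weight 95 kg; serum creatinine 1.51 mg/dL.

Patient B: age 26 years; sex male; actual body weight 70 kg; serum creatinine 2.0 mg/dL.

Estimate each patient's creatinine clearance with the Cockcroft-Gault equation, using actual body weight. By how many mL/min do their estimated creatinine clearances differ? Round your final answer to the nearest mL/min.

Patient A: CrCl = (140 − 55) × 95 / (72 × 1.51) = 8075.0 / 108.72 ≈ 74.3 mL/min
Patient B: CrCl = (140 − 26) × 70 / (72 × 2) = 7980.0 / 144.00 ≈ 55.4 mL/min
|74.3 − 55.4| = 18.9 mL/min

19 mL/min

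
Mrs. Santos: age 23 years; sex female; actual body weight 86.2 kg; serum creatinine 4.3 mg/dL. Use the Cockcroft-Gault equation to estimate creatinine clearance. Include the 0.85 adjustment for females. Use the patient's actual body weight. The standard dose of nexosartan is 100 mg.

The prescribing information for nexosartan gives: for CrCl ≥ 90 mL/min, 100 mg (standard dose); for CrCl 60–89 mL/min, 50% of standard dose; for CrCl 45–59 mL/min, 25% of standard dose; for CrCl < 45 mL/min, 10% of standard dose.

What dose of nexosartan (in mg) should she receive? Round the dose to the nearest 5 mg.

10 mg

CrCl = (140 − 23) × 86.2 / (72 × 4.3) × 0.85 = 10085.4 / 309.60 × 0.85 ≈ 27.7 mL/min
CrCl ≈ 28 mL/min → bracket < 45 mL/min.
10% of 100 mg = 10 mg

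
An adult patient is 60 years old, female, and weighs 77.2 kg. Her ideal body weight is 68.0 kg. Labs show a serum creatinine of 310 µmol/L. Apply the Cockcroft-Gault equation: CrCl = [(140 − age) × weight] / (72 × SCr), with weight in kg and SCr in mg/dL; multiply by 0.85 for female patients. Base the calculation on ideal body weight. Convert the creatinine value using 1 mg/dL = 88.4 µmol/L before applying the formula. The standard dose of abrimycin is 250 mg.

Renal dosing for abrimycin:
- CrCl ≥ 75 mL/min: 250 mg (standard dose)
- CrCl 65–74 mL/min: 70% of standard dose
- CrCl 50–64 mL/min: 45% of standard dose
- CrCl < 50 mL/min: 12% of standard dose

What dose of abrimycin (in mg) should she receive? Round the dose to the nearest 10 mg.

SCr = 310 / 88.4 = 3.507 mg/dL
CrCl = (140 − 60) × 68 / (72 × 3.507) × 0.85 = 5440.0 / 252.50 × 0.85 ≈ 18.3 mL/min
CrCl ≈ 18 mL/min → bracket < 50 mL/min.
12% of 250 mg = 30 mg

30 mg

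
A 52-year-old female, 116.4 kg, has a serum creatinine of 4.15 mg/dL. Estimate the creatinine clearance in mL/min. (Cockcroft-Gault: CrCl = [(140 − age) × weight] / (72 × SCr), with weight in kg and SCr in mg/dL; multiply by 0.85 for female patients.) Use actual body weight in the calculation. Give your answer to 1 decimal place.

29.1 mL/min

CrCl = (140 − 52) × 116.4 / (72 × 4.15) × 0.85 = 10243.2 / 298.80 × 0.85 ≈ 29.1 mL/min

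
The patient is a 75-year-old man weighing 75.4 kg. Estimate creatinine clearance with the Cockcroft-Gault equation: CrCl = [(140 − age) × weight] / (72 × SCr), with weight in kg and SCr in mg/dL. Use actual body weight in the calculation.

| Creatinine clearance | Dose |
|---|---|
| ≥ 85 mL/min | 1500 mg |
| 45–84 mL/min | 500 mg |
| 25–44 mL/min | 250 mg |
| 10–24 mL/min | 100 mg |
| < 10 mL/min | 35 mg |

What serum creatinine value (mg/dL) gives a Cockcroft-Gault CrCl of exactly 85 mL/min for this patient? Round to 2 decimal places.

Standard dose requires CrCl ≥ 85 mL/min.
Set (140 − 75) × 75.4 / (72 × SCr) = 85
SCr = (140 − 75) × 75.4 / (72 × 85) = 0.801 mg/dL

0.80 mg/dL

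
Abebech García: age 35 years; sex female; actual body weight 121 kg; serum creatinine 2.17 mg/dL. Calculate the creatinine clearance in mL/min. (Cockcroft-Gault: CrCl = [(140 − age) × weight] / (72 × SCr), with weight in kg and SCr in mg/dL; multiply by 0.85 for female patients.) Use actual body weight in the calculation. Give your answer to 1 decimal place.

CrCl = (140 − 35) × 121 / (72 × 2.17) × 0.85 = 12705.0 / 156.24 × 0.85 ≈ 69.1 mL/min

69.1 mL/min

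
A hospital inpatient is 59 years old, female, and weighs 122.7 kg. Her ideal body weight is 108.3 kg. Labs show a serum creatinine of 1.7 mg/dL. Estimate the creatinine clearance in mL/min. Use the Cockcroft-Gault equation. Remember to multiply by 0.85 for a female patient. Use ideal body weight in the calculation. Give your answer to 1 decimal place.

CrCl = (140 − 59) × 108.3 / (72 × 1.7) × 0.85 = 8772.3 / 122.40 × 0.85 ≈ 60.9 mL/min

60.9 mL/min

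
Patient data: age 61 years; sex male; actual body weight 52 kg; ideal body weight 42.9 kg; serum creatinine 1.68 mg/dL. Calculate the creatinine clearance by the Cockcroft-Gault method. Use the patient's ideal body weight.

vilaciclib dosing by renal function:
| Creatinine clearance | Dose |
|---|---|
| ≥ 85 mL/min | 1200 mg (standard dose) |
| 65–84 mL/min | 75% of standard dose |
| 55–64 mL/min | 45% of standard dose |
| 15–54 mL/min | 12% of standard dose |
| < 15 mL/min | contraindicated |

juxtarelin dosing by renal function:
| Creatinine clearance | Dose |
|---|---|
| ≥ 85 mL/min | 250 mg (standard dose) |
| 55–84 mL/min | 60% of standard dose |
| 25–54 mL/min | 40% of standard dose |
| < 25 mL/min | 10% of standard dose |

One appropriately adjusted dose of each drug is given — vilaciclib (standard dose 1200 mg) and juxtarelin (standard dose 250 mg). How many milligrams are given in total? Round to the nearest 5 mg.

245 mg

CrCl = (140 − 61) × 42.9 / (72 × 1.68) = 3389.1 / 120.96 ≈ 28.0 mL/min
CrCl ≈ 28 mL/min.
vilaciclib: 15–54 mL/min → 12% of 1200 mg = 144 mg.
juxtarelin: 25–54 mL/min → 40% of 250 mg = 100 mg.
Total = 144 + 100 = 244 mg.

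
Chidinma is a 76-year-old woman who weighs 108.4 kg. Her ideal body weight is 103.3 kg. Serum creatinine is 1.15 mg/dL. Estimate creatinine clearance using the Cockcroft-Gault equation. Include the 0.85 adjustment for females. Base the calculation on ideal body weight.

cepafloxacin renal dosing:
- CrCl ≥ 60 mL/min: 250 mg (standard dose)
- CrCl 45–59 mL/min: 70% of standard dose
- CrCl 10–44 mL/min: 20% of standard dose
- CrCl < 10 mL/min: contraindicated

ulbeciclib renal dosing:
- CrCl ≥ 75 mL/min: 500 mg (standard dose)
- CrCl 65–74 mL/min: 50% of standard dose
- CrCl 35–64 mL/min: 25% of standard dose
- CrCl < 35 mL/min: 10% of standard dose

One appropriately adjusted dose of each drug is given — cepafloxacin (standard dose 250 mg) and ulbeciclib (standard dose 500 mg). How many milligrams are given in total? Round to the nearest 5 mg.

CrCl = (140 − 76) × 103.3 / (72 × 1.15) × 0.85 = 6611.2 / 82.80 × 0.85 ≈ 67.9 mL/min
CrCl ≈ 68 mL/min.
cepafloxacin: ≥ 60 mL/min → 100% of 250 mg = 250 mg.
ulbeciclib: 65–74 mL/min → 50% of 500 mg = 250 mg.
Total = 250 + 250 = 500 mg.

500 mg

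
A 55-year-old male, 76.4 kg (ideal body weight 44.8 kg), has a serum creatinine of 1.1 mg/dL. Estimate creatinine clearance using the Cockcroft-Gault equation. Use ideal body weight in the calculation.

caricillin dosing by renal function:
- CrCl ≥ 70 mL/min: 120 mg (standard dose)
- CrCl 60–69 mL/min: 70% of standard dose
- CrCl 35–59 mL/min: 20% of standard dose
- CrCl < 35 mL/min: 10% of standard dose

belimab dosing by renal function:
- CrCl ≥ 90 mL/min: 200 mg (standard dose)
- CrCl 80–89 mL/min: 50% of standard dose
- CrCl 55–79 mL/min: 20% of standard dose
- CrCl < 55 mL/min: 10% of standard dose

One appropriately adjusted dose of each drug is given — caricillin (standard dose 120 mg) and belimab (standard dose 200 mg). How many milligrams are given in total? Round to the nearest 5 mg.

CrCl = (140 − 55) × 44.8 / (72 × 1.1) = 3808.0 / 79.20 ≈ 48.1 mL/min
CrCl ≈ 48 mL/min.
caricillin: 35–59 mL/min → 20% of 120 mg = 24 mg.
belimab: < 55 mL/min → 10% of 200 mg = 20 mg.
Total = 24 + 20 = 44 mg.

45 mg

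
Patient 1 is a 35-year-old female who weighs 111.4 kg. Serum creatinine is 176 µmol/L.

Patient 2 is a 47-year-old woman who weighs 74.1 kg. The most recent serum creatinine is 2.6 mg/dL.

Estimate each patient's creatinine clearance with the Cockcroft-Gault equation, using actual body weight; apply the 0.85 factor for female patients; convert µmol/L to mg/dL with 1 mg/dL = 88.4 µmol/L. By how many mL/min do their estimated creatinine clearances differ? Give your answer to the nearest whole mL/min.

Patient 1: SCr = 176 / 88.4 = 1.991 mg/dL
Patient 1: CrCl = (140 − 35) × 111.4 / (72 × 1.991) × 0.85 = 11697.0 / 143.35 × 0.85 ≈ 69.4 mL/min
Patient 2: CrCl = (140 − 47) × 74.1 / (72 × 2.6) × 0.85 = 6891.3 / 187.20 × 0.85 ≈ 31.3 mL/min
|69.4 − 31.3| = 38.1 mL/min

38 mL/min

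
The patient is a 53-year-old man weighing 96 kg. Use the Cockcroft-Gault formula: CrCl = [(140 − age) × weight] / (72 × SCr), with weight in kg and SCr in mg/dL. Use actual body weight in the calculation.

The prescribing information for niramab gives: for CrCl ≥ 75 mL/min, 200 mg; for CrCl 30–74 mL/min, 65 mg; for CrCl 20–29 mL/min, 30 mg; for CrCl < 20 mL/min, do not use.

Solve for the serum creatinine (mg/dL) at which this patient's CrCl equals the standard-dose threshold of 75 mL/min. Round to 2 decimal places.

Standard dose requires CrCl ≥ 75 mL/min.
Set (140 − 53) × 96 / (72 × SCr) = 75
SCr = (140 − 53) × 96 / (72 × 75) = 1.547 mg/dL

1.55 mg/dL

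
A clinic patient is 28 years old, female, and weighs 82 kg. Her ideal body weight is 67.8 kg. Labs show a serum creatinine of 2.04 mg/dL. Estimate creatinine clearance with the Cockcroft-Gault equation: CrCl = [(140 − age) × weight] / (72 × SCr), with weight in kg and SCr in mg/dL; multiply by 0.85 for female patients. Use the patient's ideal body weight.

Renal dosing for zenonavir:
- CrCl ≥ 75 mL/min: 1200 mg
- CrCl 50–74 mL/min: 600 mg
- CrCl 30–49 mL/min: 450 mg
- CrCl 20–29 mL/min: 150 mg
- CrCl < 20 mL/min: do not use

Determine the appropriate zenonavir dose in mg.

CrCl = (140 − 28) × 67.8 / (72 × 2.04) × 0.85 = 7593.6 / 146.88 × 0.85 ≈ 43.9 mL/min
CrCl ≈ 44 mL/min → bracket 30–49 mL/min.
Dose for this bracket: 450 mg.

450 mg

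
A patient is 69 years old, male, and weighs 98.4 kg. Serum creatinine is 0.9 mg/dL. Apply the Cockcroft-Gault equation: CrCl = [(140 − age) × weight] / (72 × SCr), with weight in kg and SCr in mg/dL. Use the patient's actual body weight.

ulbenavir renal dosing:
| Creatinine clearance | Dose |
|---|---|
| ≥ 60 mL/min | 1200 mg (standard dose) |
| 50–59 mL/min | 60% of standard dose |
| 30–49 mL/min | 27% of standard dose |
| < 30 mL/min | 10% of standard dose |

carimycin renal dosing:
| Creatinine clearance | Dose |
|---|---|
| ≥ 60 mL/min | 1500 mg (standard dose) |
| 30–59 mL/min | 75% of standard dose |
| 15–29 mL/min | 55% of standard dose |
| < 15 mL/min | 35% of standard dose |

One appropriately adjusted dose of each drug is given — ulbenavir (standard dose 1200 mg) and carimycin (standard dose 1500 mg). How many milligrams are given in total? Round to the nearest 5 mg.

2700 mg

CrCl = (140 − 69) × 98.4 / (72 × 0.9) = 6986.4 / 64.80 ≈ 107.8 mL/min
CrCl ≈ 108 mL/min.
ulbenavir: ≥ 60 mL/min → 100% of 1200 mg = 1200 mg.
carimycin: ≥ 60 mL/min → 100% of 1500 mg = 1500 mg.
Total = 1200 + 1500 = 2700 mg.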